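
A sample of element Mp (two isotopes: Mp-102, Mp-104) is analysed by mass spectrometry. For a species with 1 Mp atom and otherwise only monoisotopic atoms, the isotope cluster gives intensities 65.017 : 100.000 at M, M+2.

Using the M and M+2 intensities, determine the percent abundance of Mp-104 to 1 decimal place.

60.6%

Let p = fractional abundance of Mp-102. I(M+2)/I(M) = [C(1,1)·p^0·(1−p)] / p^1 = 1·(1−p)/p = 100.000/65.017 = 1.5381
(1−p)/p = 1.5381/1 = 1.5381  ⇒  p = 1/(1 + 1.5381) = 0.3940
Mp-102: 39.4%, Mp-104: 60.6%.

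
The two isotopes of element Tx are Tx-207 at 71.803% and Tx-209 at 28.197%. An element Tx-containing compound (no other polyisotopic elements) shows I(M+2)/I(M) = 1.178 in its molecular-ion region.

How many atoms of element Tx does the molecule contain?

With n Tx atoms, P(M+2)/P(M) = C(n,1)·p^(n−1)q / p^n = n·q/p = n · 0.28197/0.71803.
n = 1.178 × 0.71803/0.28197 = 3.00 ≈ 3

3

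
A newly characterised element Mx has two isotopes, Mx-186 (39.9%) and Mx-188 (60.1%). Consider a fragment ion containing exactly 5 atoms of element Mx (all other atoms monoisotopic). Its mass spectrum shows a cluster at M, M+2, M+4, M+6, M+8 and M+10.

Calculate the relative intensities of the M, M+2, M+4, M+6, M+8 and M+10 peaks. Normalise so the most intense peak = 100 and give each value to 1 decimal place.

2.9 : 22.0 : 66.4 : 100.0 : 75.3 : 22.7

The 5 Mx atoms are independent, so intensities follow the terms of (0.399 + 0.601)^5.
P(M) = 0.399^5 = 0.010113
P(M+2) = 5 × 0.399^4 × 0.601^1 = 0.076162
P(M+4) = 10 × 0.399^3 × 0.601^2 = 0.229439
P(M+6) = 10 × 0.399^2 × 0.601^3 = 0.345596
P(M+8) = 5 × 0.399^1 × 0.601^4 = 0.260280
P(M+10) = 0.601^5 = 0.078410
The M+6 peak is largest (0.345596); scaling to 100 gives 2.9 : 22.0 : 66.4 : 100.0 : 75.3 : 22.7.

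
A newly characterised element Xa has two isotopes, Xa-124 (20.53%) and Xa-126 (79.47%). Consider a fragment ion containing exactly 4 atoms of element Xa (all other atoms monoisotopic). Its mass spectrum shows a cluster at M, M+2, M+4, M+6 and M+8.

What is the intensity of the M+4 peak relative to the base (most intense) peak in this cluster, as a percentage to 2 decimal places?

(0.2053 + 0.7947)^4 gives M 0.0018, M+2 0.0275, M+4 0.1597, M+6 0.4122, M+8 0.3989; the largest is M+6.
P(M+6) = C(4,3) × 0.2053^1 × 0.7947^3 = 4 × 0.2053 × 0.50189127 = 0.412153 (base)
P(M+4) = C(4,2) × 0.2053^2 × 0.7947^2 = 6 × 0.04214809 × 0.63154809 = 0.159711
Relative intensity = 0.159711 / 0.412153 × 100 = 38.75

38.75%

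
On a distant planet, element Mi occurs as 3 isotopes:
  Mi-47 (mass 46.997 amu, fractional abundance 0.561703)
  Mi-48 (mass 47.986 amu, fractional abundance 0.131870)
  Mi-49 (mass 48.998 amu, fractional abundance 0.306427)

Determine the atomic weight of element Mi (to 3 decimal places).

Ar = Σ fᵢ·mᵢ = 0.561703 × 46.997 + 0.131870 × 47.986 + 0.306427 × 48.998
= 26.3984 + 6.3279 + 15.0143 = 47.7406 amu

47.741 amu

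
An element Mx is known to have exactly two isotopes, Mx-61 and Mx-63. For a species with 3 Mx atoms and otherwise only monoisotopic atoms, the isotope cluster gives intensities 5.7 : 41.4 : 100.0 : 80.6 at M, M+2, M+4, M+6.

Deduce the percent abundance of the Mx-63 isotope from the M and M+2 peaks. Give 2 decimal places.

70.77%

Let p = fractional abundance of Mx-61. I(M+2)/I(M) = [C(3,1)·p^2·(1−p)] / p^3 = 3·(1−p)/p = 41.4/5.7 = 7.2632
(1−p)/p = 7.2632/3 = 2.4211  ⇒  p = 1/(1 + 2.4211) = 0.2923
Mx-61: 29.23%, Mx-63: 70.77%.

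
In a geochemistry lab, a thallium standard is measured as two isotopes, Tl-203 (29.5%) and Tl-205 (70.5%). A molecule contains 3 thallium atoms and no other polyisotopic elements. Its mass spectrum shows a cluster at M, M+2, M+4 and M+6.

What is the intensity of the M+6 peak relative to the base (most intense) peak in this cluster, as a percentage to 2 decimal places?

(0.295 + 0.705)^3 gives M 0.0257, M+2 0.1841, M+4 0.4399, M+6 0.3504; the largest is M+4.
P(M+4) = C(3,2) × 0.295^1 × 0.705^2 = 3 × 0.2950 × 0.497025 = 0.439867 (base)
P(M+6) = C(3,3) × 0.295^0 × 0.705^3 = 1 × 1.0000 × 0.35040263 = 0.350403
Relative intensity = 0.350403 / 0.439867 × 100 = 79.66

79.66%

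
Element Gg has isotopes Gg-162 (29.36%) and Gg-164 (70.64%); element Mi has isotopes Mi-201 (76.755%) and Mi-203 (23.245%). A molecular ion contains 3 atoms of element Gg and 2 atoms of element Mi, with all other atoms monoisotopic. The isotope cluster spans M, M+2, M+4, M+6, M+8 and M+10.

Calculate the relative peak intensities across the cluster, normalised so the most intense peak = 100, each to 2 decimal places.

3.98 : 31.16 : 86.94 : 100.00 : 39.94 : 5.09

Element Gg pattern (n=3): 0.0253086 : 0.18267707 : 0.43952005 : 0.35249428
Element Mi pattern (n=2): 0.589133 : 0.356834 : 0.054033
Convolve the two distributions (both contribute in 2-u steps):
  M: 0.0253086×0.589133 = 0.014910
  M+2: 0.0253086×0.356834 + 0.18267707×0.589133 = 0.116652
  M+4: 0.0253086×0.054033 + 0.18267707×0.356834 + 0.43952005×0.589133 = 0.325489
  M+6: 0.18267707×0.054033 + 0.43952005×0.356834 + 0.35249428×0.589133 = 0.374372
  M+8: 0.43952005×0.054033 + 0.35249428×0.356834 = 0.149531
  M+10: 0.35249428×0.054033 = 0.019046
Scale to base peak (0.374372) = 100: 3.98 : 31.16 : 86.94 : 100.00 : 39.94 : 5.09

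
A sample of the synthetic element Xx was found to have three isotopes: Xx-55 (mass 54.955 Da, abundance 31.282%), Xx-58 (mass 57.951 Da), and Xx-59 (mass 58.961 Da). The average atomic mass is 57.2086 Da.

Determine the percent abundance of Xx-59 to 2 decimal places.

The remaining 68.718% is split between Xx-58 (fraction x) and Xx-59 (fraction 0.68718 − x).
Substituting: 57.951x + 58.961(0.68718 − x) = 40.0175769
(57.951 − 58.961)x = -0.49924308  ⇒  x = 0.49430, y = 0.19288
Xx-58: 49.43%, Xx-59: 19.29%.

19.29%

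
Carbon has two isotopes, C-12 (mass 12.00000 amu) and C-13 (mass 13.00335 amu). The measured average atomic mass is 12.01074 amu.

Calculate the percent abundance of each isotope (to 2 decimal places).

C-12: 98.93%, C-13: 1.07%

Writing the weighted mean with unknown fraction x of C-12:
12.00000·x + 13.00335·(1 − x) = 12.01074
(12.00000 − 13.00335)·x = 12.01074 − 13.00335
x = -0.99261 / -1.00335 = 0.98930 → 98.93% C-12, 1.07% C-13.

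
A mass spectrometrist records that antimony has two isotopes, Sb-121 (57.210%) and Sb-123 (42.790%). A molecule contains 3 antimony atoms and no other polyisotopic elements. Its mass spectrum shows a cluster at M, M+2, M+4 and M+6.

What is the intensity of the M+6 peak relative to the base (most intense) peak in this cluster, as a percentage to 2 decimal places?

Binomial terms of (0.57210 + 0.42790)^3: M 0.1872, M+2 0.4202, M+4 0.3143, M+6 0.0783 → M+2 is the base peak.
P(M+2) = C(3,1) × 0.57210^2 × 0.42790^1 = 3 × 0.32729841 × 0.4279 = 0.420153 (base)
P(M+6) = C(3,3) × 0.57210^0 × 0.42790^3 = 1 × 1.0000 × 0.07834781 = 0.078348
Relative intensity = 0.078348 / 0.420153 × 100 = 18.65

18.65%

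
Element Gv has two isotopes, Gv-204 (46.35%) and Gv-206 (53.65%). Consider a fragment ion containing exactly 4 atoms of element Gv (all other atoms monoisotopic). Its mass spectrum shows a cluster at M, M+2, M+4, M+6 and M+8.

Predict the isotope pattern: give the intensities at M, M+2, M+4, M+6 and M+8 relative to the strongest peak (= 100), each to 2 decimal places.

The 4 Gv atoms are independent, so intensities follow the terms of (0.4635 + 0.5365)^4.
P(M) = 0.4635^4 = 0.046153
P(M+2) = 4 × 0.4635^3 × 0.5365^1 = 0.213687
P(M+4) = 6 × 0.4635^2 × 0.5365^2 = 0.371014
P(M+6) = 4 × 0.4635^1 × 0.5365^3 = 0.286298
P(M+8) = 0.5365^4 = 0.082847
The M+4 peak is largest (0.371014); scaling to 100 gives 12.44 : 57.60 : 100.00 : 77.17 : 22.33.

12.44 : 57.60 : 100.00 : 77.17 : 22.33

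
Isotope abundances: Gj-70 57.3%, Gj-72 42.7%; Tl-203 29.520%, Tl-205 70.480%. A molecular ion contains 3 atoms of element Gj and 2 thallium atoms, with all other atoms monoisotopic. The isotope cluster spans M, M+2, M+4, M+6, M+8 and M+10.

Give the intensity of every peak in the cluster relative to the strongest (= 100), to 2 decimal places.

Element Gj pattern (n=3): 0.18813252 : 0.42058945 : 0.31342355 : 0.07785448
Thallium pattern (n=2): 0.08714304 : 0.41611392 : 0.49674304
Convolve the two distributions (both contribute in 2-u steps):
  M: 0.18813252×0.08714304 = 0.016394
  M+2: 0.18813252×0.41611392 + 0.42058945×0.08714304 = 0.114936
  M+4: 0.18813252×0.49674304 + 0.42058945×0.41611392 + 0.31342355×0.08714304 = 0.295779
  M+6: 0.42058945×0.49674304 + 0.31342355×0.41611392 + 0.07785448×0.08714304 = 0.346129
  M+8: 0.31342355×0.49674304 + 0.07785448×0.41611392 = 0.188087
  M+10: 0.07785448×0.49674304 = 0.038674
Scale to base peak (0.346129) = 100: 4.74 : 33.21 : 85.45 : 100.00 : 54.34 : 11.17

4.74 : 33.21 : 85.45 : 100.00 : 54.34 : 11.17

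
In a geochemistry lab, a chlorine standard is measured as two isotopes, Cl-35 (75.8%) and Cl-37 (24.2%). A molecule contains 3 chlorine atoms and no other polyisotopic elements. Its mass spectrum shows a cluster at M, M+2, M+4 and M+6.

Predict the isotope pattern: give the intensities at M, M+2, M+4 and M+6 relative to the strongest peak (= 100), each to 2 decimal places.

100.00 : 95.78 : 30.58 : 3.25

The 3 Cl atoms are independent, so intensities follow the terms of (0.758 + 0.242)^3.
P(M) = 0.758^3 = 0.435520
P(M+2) = 3 × 0.758^2 × 0.242^1 = 0.417133
P(M+4) = 3 × 0.758^1 × 0.242^2 = 0.133175
P(M+6) = 0.242^3 = 0.014172
The M peak is largest (0.435520); scaling to 100 gives 100.00 : 95.78 : 30.58 : 3.25.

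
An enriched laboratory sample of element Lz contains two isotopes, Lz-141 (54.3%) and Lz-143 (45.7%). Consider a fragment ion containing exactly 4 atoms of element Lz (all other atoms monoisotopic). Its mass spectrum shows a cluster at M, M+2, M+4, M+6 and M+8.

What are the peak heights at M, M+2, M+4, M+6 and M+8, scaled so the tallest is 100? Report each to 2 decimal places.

The 4 Lz atoms are independent, so intensities follow the terms of (0.543 + 0.457)^4.
P(M) = 0.543^4 = 0.086936
P(M+2) = 4 × 0.543^3 × 0.457^1 = 0.292668
P(M+4) = 6 × 0.543^2 × 0.457^2 = 0.369474
P(M+6) = 4 × 0.543^1 × 0.457^3 = 0.207304
P(M+8) = 0.457^4 = 0.043618
The M+4 peak is largest (0.369474); scaling to 100 gives 23.53 : 79.21 : 100.00 : 56.11 : 11.81.

23.53 : 79.21 : 100.00 : 56.11 : 11.81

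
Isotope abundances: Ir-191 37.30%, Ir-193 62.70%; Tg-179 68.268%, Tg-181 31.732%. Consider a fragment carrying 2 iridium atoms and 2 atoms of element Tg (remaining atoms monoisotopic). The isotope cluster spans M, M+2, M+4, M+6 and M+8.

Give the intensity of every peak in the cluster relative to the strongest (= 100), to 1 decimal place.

Iridium pattern (n=2): 0.139129 : 0.467742 : 0.393129
Element Tg pattern (n=2): 0.46605198 : 0.43325604 : 0.10069198
Convolve the two distributions (both contribute in 2-u steps):
  M: 0.139129×0.46605198 = 0.064841
  M+2: 0.139129×0.43325604 + 0.467742×0.46605198 = 0.278271
  M+4: 0.139129×0.10069198 + 0.467742×0.43325604 + 0.393129×0.46605198 = 0.399880
  M+6: 0.467742×0.10069198 + 0.393129×0.43325604 = 0.217423
  M+8: 0.393129×0.10069198 = 0.039585
Scale to base peak (0.399880) = 100: 16.2 : 69.6 : 100.0 : 54.4 : 9.9

16.2 : 69.6 : 100.0 : 54.4 : 9.9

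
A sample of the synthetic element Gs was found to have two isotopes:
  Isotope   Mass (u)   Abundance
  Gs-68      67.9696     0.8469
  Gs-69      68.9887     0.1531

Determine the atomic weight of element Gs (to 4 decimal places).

68.1256 u

Ar = Σ fᵢ·mᵢ = 0.8469 × 67.9696 + 0.1531 × 68.9887
= 57.56345 + 10.56217 = 68.12562 u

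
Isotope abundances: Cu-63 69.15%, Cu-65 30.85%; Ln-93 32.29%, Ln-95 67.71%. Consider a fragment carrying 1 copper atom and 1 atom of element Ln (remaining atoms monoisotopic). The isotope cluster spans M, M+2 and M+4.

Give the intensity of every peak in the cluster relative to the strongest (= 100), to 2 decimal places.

39.32 : 100.00 : 36.79

Copper pattern (n=1): 0.6915 : 0.3085
Element Ln pattern (n=1): 0.3229 : 0.6771
Convolve the two distributions (both contribute in 2-u steps):
  M: 0.6915×0.3229 = 0.223285
  M+2: 0.6915×0.6771 + 0.3085×0.3229 = 0.567829
  M+4: 0.3085×0.6771 = 0.208885
Scale to base peak (0.567829) = 100: 39.32 : 100.00 : 36.79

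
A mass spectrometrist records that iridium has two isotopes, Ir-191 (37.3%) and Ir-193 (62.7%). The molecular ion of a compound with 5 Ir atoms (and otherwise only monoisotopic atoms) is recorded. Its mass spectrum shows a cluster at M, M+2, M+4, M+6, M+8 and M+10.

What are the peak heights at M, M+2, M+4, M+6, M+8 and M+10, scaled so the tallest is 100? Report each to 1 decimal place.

2.1 : 17.7 : 59.5 : 100.0 : 84.0 : 28.3

Each Ir atom is independently Ir-191 (p = 0.373) or Ir-193 (q = 0.627); the cluster is the binomial expansion (p + q)^5.
P(M) = 0.373^5 = 0.007220
P(M+2) = 5 × 0.373^4 × 0.627^1 = 0.060684
P(M+4) = 10 × 0.373^3 × 0.627^2 = 0.204015
P(M+6) = 10 × 0.373^2 × 0.627^3 = 0.342942
P(M+8) = 5 × 0.373^1 × 0.627^4 = 0.288237
P(M+10) = 0.627^5 = 0.096903
The M+6 peak is largest (0.342942); scaling to 100 gives 2.1 : 17.7 : 59.5 : 100.0 : 84.0 : 28.3.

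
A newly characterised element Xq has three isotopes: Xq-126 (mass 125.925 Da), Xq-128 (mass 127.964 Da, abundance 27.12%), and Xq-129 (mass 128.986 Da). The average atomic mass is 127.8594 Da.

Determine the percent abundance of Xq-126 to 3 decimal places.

27.750%

Let x and y be the fractions of Xq-126 and Xq-129. Then x + y = 1 − 0.2712 = 0.7288 and 125.925x + 128.986y = 127.8594 − 0.2712×127.964 = 93.1555632.
Substituting: 125.925x + 128.986(0.7288 − x) = 93.1555632
(125.925 − 128.986)x = -0.8494336  ⇒  x = 0.27750, y = 0.45130
Xq-126: 27.750%, Xq-129: 45.130%.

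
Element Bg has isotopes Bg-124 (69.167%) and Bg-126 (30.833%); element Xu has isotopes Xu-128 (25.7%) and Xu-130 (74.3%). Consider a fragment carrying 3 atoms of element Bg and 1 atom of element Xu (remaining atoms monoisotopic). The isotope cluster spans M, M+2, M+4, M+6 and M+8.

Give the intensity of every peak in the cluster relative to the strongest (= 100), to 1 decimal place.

Element Bg pattern (n=3): 0.33090004 : 0.44252205 : 0.19726578 : 0.02931213
Element Xu pattern (n=1): 0.2570 : 0.7430
Convolve the two distributions (both contribute in 2-u steps):
  M: 0.33090004×0.2570 = 0.085041
  M+2: 0.33090004×0.7430 + 0.44252205×0.2570 = 0.359587
  M+4: 0.44252205×0.7430 + 0.19726578×0.2570 = 0.379491
  M+6: 0.19726578×0.7430 + 0.02931213×0.2570 = 0.154102
  M+8: 0.02931213×0.7430 = 0.021779
Scale to base peak (0.379491) = 100: 22.4 : 94.8 : 100.0 : 40.6 : 5.7

22.4 : 94.8 : 100.0 : 40.6 : 5.7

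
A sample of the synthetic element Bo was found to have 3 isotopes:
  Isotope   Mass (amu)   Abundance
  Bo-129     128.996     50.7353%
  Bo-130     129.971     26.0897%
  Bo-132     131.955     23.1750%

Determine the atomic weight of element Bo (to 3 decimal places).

129.936 amu

Ar = Σ fᵢ·mᵢ = 0.507353 × 128.996 + 0.260897 × 129.971 + 0.231750 × 131.955
= 65.4465 + 33.9090 + 30.5806 = 129.9361 amu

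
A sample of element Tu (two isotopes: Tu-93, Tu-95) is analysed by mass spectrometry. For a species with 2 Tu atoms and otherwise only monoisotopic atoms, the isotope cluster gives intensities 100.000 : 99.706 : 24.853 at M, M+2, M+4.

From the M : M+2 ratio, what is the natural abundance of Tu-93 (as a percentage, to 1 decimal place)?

66.7%

Write p for the Tu-93 fraction. I(M+2)/I(M) = [C(2,1)·p^1·(1−p)] / p^2 = 2·(1−p)/p = 99.706/100.000 = 0.9971
(1−p)/p = 0.9971/2 = 0.4985  ⇒  p = 1/(1 + 0.4985) = 0.6673
Tu-93: 66.7%, Tu-95: 33.3%.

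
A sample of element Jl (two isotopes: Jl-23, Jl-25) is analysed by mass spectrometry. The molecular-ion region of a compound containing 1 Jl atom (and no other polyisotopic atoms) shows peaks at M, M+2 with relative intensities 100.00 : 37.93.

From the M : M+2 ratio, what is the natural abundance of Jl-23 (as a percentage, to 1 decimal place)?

72.5%

Write p for the Jl-23 fraction. I(M+2)/I(M) = [C(1,1)·p^0·(1−p)] / p^1 = 1·(1−p)/p = 37.93/100.00 = 0.3793
(1−p)/p = 0.3793/1 = 0.3793  ⇒  p = 1/(1 + 0.3793) = 0.7250
Jl-23: 72.5%, Jl-25: 27.5%.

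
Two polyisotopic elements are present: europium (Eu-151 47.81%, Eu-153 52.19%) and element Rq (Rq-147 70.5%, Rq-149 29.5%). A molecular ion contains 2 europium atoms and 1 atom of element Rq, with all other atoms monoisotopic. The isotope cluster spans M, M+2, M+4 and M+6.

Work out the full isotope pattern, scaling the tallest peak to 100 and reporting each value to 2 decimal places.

Europium pattern (n=2): 0.22857961 : 0.49904078 : 0.27237961
Element Rq pattern (n=1): 0.7050 : 0.2950
Convolve the two distributions (both contribute in 2-u steps):
  M: 0.22857961×0.7050 = 0.161149
  M+2: 0.22857961×0.2950 + 0.49904078×0.7050 = 0.419255
  M+4: 0.49904078×0.2950 + 0.27237961×0.7050 = 0.339245
  M+6: 0.27237961×0.2950 = 0.080352
Scale to base peak (0.419255) = 100: 38.44 : 100.00 : 80.92 : 19.17

38.44 : 100.00 : 80.92 : 19.17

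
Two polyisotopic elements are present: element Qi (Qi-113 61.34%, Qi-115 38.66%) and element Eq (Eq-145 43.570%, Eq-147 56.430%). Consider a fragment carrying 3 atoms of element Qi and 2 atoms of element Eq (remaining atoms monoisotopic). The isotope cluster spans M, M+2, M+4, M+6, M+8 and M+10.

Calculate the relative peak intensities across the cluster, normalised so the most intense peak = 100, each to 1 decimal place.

12.9 : 57.7 : 100.0 : 83.8 : 34.1 : 5.4

Element Qi pattern (n=3): 0.23079761 : 0.43638584 : 0.27503548 : 0.05778107
Element Eq pattern (n=2): 0.18983449 : 0.49173102 : 0.31843449
Convolve the two distributions (both contribute in 2-u steps):
  M: 0.23079761×0.18983449 = 0.043813
  M+2: 0.23079761×0.49173102 + 0.43638584×0.18983449 = 0.196331
  M+4: 0.23079761×0.31843449 + 0.43638584×0.49173102 + 0.27503548×0.18983449 = 0.340290
  M+6: 0.43638584×0.31843449 + 0.27503548×0.49173102 + 0.05778107×0.18983449 = 0.285173
  M+8: 0.27503548×0.31843449 + 0.05778107×0.49173102 = 0.115994
  M+10: 0.05778107×0.31843449 = 0.018399
Scale to base peak (0.340290) = 100: 12.9 : 57.7 : 100.0 : 83.8 : 34.1 : 5.4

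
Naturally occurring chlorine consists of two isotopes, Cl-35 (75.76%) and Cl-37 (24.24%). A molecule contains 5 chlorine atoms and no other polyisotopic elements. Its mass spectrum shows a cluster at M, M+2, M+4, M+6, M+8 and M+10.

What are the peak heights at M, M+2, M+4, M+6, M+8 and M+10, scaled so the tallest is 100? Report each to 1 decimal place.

62.5 : 100.0 : 64.0 : 20.5 : 3.3 : 0.2

The 5 Cl atoms are independent, so intensities follow the terms of (0.7576 + 0.2424)^5.
P(M) = 0.7576^5 = 0.249574
P(M+2) = 5 × 0.7576^4 × 0.2424^1 = 0.399266
P(M+4) = 10 × 0.7576^3 × 0.2424^2 = 0.255497
P(M+6) = 10 × 0.7576^2 × 0.2424^3 = 0.081748
P(M+8) = 5 × 0.7576^1 × 0.2424^4 = 0.013078
P(M+10) = 0.2424^5 = 0.000837
The M+2 peak is largest (0.399266); scaling to 100 gives 62.5 : 100.0 : 64.0 : 20.5 : 3.3 : 0.2.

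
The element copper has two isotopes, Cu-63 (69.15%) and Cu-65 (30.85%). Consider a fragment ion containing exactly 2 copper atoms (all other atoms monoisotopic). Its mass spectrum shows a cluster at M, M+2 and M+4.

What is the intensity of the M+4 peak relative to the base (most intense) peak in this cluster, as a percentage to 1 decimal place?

Binomial terms of (0.6915 + 0.3085)^2: M 0.4782, M+2 0.4267, M+4 0.0952 → M is the base peak.
P(M) = C(2,0) × 0.6915^2 × 0.3085^0 = 1 × 0.47817225 × 1.0000 = 0.478172 (base)
P(M+4) = C(2,2) × 0.6915^0 × 0.3085^2 = 1 × 1.0000 × 0.09517225 = 0.095172
Relative intensity = 0.095172 / 0.478172 × 100 = 19.9

19.9%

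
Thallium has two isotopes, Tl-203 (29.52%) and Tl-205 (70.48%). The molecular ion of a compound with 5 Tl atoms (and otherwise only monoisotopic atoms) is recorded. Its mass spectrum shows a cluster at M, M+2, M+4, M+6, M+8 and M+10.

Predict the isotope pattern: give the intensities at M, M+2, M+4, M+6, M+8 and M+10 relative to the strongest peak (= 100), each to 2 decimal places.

The 5 Tl atoms are independent, so intensities follow the terms of (0.2952 + 0.7048)^5.
P(M) = 0.2952^5 = 0.002242
P(M+2) = 5 × 0.2952^4 × 0.7048^1 = 0.026761
P(M+4) = 10 × 0.2952^3 × 0.7048^2 = 0.127785
P(M+6) = 10 × 0.2952^2 × 0.7048^3 = 0.305092
P(M+8) = 5 × 0.2952^1 × 0.7048^4 = 0.364208
P(M+10) = 0.7048^5 = 0.173912
The M+8 peak is largest (0.364208); scaling to 100 gives 0.62 : 7.35 : 35.09 : 83.77 : 100.00 : 47.75.

0.62 : 7.35 : 35.09 : 83.77 : 100.00 : 47.75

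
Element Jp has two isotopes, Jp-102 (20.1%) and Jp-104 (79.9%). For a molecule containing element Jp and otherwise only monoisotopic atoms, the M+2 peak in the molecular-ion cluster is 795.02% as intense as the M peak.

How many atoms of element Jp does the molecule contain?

For n independent Jp atoms, I(M+2)/I(M) = n · (abundance Jp-104) / (abundance Jp-102) = n · 0.799/0.201.
n = 7.9502 × 0.201/0.799 = 2.00 ≈ 2

2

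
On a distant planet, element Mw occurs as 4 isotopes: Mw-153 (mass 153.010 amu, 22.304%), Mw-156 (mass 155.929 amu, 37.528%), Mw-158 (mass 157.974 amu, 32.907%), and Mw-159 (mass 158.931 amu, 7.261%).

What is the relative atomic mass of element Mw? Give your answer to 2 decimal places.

156.17 amu

The abundance-weighted mean is 0.22304 × 153.010 + 0.37528 × 155.929 + 0.32907 × 157.974 + 0.07261 × 158.931
= 34.1274 + 58.5170 + 51.9845 + 11.5400 = 156.1689 amu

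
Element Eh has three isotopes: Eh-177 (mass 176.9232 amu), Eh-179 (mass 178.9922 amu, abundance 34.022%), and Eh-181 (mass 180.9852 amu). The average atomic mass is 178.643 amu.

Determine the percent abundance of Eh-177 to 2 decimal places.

40.97%

The remaining 65.978% is split between Eh-177 (fraction x) and Eh-181 (fraction 0.65978 − x).
Substituting: 176.9232x + 180.9852(0.65978 − x) = 117.746273716
(176.9232 − 180.9852)x = -1.66414154  ⇒  x = 0.40969, y = 0.25009
Eh-177: 40.97%, Eh-181: 25.01%.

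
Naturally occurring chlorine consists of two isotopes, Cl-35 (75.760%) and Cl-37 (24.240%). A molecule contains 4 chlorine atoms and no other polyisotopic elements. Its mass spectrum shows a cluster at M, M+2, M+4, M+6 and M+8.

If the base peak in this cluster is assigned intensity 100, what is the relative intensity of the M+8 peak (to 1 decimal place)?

0.8

(0.75760 + 0.24240)^4 gives M 0.3294, M+2 0.4216, M+4 0.2023, M+6 0.0432, M+8 0.0035; the largest is M+2.
P(M+2) = C(4,1) × 0.75760^3 × 0.24240^1 = 4 × 0.4348304 × 0.2424 = 0.421612 (base)
P(M+8) = C(4,4) × 0.75760^0 × 0.24240^4 = 1 × 1.0000 × 0.00345247 = 0.003452
Relative intensity = 0.003452 / 0.421612 × 100 = 0.8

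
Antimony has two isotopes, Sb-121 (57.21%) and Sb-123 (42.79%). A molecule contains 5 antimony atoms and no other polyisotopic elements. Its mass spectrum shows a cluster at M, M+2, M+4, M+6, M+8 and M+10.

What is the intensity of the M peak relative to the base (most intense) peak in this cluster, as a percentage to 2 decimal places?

(0.5721 + 0.4279)^5 gives M 0.0613, M+2 0.2292, M+4 0.3428, M+6 0.2564, M+8 0.0959, M+10 0.0143; the largest is M+4.
P(M+4) = C(5,2) × 0.5721^3 × 0.4279^2 = 10 × 0.18724742 × 0.18309841 = 0.342847 (base)
P(M) = C(5,0) × 0.5721^5 × 0.4279^0 = 1 × 0.06128578 × 1.0000 = 0.061286
Relative intensity = 0.061286 / 0.342847 × 100 = 17.88

17.88%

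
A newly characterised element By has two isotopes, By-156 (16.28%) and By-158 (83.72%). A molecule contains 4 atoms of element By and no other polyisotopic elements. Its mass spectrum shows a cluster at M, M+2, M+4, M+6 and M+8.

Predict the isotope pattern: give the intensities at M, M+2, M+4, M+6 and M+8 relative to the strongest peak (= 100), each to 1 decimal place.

0.1 : 2.9 : 22.7 : 77.8 : 100.0

The 4 By atoms are independent, so intensities follow the terms of (0.1628 + 0.8372)^4.
P(M) = 0.1628^4 = 0.000702
P(M+2) = 4 × 0.1628^3 × 0.8372^1 = 0.014449
P(M+4) = 6 × 0.1628^2 × 0.8372^2 = 0.111460
P(M+6) = 4 × 0.1628^1 × 0.8372^3 = 0.382122
P(M+8) = 0.8372^4 = 0.491266
The M+8 peak is largest (0.491266); scaling to 100 gives 0.1 : 2.9 : 22.7 : 77.8 : 100.0.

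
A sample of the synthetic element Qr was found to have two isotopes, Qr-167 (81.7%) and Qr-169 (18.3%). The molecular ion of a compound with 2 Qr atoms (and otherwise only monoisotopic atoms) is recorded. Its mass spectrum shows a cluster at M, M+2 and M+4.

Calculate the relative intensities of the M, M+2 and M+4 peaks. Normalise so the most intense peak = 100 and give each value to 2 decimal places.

Each Qr atom is independently Qr-167 (p = 0.817) or Qr-169 (q = 0.183); the cluster is the binomial expansion (p + q)^2.
P(M) = 0.817^2 = 0.667489
P(M+2) = 2 × 0.817^1 × 0.183^1 = 0.299022
P(M+4) = 0.183^2 = 0.033489
The M peak is largest (0.667489); scaling to 100 gives 100.00 : 44.80 : 5.02.

100.00 : 44.80 : 5.02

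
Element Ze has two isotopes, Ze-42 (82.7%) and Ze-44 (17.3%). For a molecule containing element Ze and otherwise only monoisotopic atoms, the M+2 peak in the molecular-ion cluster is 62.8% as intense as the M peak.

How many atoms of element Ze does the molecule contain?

For n independent Ze atoms, I(M+2)/I(M) = n · (abundance Ze-44) / (abundance Ze-42) = n · 0.173/0.827.
n = 0.628 × 0.827/0.173 = 3.00 ≈ 3

3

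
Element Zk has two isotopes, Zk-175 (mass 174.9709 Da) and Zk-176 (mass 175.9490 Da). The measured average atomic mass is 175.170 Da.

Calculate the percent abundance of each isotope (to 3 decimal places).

Zk-175: 79.644%, Zk-176: 20.356%

With x = fraction of Zk-175 (so Zk-176 is 1 − x):
174.9709·x + 175.9490·(1 − x) = 175.170
(174.9709 − 175.9490)·x = 175.170 − 175.9490
x = -0.7790 / -0.9781 = 0.79644 → 79.644% Zk-175, 20.356% Zk-176.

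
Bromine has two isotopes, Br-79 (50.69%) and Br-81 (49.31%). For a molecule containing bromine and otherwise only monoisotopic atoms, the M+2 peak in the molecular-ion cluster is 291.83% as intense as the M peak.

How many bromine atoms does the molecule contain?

3

With n Br atoms, P(M+2)/P(M) = C(n,1)·p^(n−1)q / p^n = n·q/p = n · 0.4931/0.5069.
n = 2.9183 × 0.5069/0.4931 = 3.00 ≈ 3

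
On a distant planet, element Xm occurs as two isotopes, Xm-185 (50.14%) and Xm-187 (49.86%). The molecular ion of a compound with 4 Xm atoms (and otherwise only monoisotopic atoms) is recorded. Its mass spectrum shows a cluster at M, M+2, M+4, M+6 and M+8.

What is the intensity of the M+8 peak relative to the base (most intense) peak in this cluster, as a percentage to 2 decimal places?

(0.5014 + 0.4986)^4 gives M 0.0632, M+2 0.2514, M+4 0.3750, M+6 0.2486, M+8 0.0618; the largest is M+4.
P(M+4) = C(4,2) × 0.5014^2 × 0.4986^2 = 6 × 0.25140196 × 0.24860196 = 0.374994 (base)
P(M+8) = C(4,4) × 0.5014^0 × 0.4986^4 = 1 × 1.0000 × 0.06180293 = 0.061803
Relative intensity = 0.061803 / 0.374994 × 100 = 16.48

16.48%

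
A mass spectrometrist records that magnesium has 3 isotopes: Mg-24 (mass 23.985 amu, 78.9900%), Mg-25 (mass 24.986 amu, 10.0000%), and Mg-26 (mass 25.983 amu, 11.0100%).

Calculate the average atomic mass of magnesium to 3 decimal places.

Weight each isotope mass by its fractional abundance: 0.789900 × 23.985 + 0.100000 × 24.986 + 0.110100 × 25.983
= 18.9458 + 2.4986 + 2.8607 = 24.3051 amu

24.305 amu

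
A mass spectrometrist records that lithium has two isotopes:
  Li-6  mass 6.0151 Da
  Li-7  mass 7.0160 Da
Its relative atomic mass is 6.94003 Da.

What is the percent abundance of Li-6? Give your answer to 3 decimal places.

7.590%

Writing the weighted mean with unknown fraction x of Li-6:
6.0151·x + 7.0160·(1 − x) = 6.94003
(6.0151 − 7.0160)·x = 6.94003 − 7.0160
x = -0.07597 / -1.0009 = 0.07590 → 7.590% Li-6, 92.410% Li-7.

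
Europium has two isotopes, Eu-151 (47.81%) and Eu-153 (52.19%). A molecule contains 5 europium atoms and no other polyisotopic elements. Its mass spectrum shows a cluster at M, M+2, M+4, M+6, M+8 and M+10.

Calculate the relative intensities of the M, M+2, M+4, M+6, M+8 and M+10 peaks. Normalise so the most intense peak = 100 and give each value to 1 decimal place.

7.7 : 42.0 : 91.6 : 100.0 : 54.6 : 11.9

Expanding (0.4781 + 0.5219)^5:
P(M) = 0.4781^5 = 0.024980
P(M+2) = 5 × 0.4781^4 × 0.5219^1 = 0.136343
P(M+4) = 10 × 0.4781^3 × 0.5219^2 = 0.297667
P(M+6) = 10 × 0.4781^2 × 0.5219^3 = 0.324937
P(M+8) = 5 × 0.4781^1 × 0.5219^4 = 0.177353
P(M+10) = 0.5219^5 = 0.038720
The M+6 peak is largest (0.324937); scaling to 100 gives 7.7 : 42.0 : 91.6 : 100.0 : 54.6 : 11.9.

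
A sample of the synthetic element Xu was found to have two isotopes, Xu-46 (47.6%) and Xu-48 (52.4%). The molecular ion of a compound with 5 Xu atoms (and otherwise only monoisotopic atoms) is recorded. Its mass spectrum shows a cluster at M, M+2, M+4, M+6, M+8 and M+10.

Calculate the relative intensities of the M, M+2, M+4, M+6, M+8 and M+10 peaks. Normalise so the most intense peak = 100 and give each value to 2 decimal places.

The 5 Xu atoms are independent, so intensities follow the terms of (0.476 + 0.524)^5.
P(M) = 0.476^5 = 0.024436
P(M+2) = 5 × 0.476^4 × 0.524^1 = 0.134502
P(M+4) = 10 × 0.476^3 × 0.524^2 = 0.296131
P(M+6) = 10 × 0.476^2 × 0.524^3 = 0.325993
P(M+8) = 5 × 0.476^1 × 0.524^4 = 0.179433
P(M+10) = 0.524^5 = 0.039505
The M+6 peak is largest (0.325993); scaling to 100 gives 7.50 : 41.26 : 90.84 : 100.00 : 55.04 : 12.12.

7.50 : 41.26 : 90.84 : 100.00 : 55.04 : 12.12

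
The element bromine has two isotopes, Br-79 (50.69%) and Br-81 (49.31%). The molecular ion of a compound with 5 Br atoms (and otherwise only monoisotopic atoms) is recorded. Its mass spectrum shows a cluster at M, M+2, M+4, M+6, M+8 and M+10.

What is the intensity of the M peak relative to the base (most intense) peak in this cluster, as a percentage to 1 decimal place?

Binomial terms of (0.5069 + 0.4931)^5: M 0.0335, M+2 0.1628, M+4 0.3167, M+6 0.3081, M+8 0.1498, M+10 0.0292 → M+4 is the base peak.
P(M+4) = C(5,2) × 0.5069^3 × 0.4931^2 = 10 × 0.13024674 × 0.24314761 = 0.316692 (base)
P(M) = C(5,0) × 0.5069^5 × 0.4931^0 = 1 × 0.03346659 × 1.0000 = 0.033467
Relative intensity = 0.033467 / 0.316692 × 100 = 10.6

10.6%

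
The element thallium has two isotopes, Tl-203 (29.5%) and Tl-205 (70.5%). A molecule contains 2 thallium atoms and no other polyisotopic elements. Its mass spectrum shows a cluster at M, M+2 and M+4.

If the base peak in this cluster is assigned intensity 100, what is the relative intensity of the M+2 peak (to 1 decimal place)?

(0.295 + 0.705)^2 gives M 0.0870, M+2 0.4160, M+4 0.4970; the largest is M+4.
P(M+4) = C(2,2) × 0.295^0 × 0.705^2 = 1 × 1.0000 × 0.497025 = 0.497025 (base)
P(M+2) = C(2,1) × 0.295^1 × 0.705^1 = 2 × 0.2950 × 0.7050 = 0.415950
Relative intensity = 0.415950 / 0.497025 × 100 = 83.7

83.7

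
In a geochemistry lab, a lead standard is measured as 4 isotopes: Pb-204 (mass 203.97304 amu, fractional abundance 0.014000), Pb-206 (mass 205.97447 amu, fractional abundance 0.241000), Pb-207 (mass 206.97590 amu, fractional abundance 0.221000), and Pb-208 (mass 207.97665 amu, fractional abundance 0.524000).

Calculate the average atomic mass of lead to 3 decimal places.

207.217 amu

The abundance-weighted mean is 0.014000 × 203.97304 + 0.241000 × 205.97447 + 0.221000 × 206.97590 + 0.524000 × 207.97665
= 2.855623 + 49.639847 + 45.741674 + 108.979765 = 207.216909 amu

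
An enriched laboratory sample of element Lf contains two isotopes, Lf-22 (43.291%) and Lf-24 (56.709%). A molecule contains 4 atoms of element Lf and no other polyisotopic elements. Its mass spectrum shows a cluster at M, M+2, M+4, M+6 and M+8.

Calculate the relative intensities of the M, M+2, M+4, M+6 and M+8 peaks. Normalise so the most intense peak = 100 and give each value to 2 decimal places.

9.71 : 50.89 : 100.00 : 87.33 : 28.60

Expanding (0.43291 + 0.56709)^4:
P(M) = 0.43291^4 = 0.035123
P(M+2) = 4 × 0.43291^3 × 0.56709^1 = 0.184037
P(M+4) = 6 × 0.43291^2 × 0.56709^2 = 0.361618
P(M+6) = 4 × 0.43291^1 × 0.56709^3 = 0.315801
P(M+8) = 0.56709^4 = 0.103421
The M+4 peak is largest (0.361618); scaling to 100 gives 9.71 : 50.89 : 100.00 : 87.33 : 28.60.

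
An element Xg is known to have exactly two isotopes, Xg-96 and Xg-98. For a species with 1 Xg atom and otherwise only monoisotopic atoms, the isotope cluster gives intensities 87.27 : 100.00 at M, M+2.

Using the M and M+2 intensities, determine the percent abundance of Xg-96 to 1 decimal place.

Let p = fractional abundance of Xg-96. I(M+2)/I(M) = [C(1,1)·p^0·(1−p)] / p^1 = 1·(1−p)/p = 100.00/87.27 = 1.1459
(1−p)/p = 1.1459/1 = 1.1459  ⇒  p = 1/(1 + 1.1459) = 0.4660
Xg-96: 46.6%, Xg-98: 53.4%.

46.6%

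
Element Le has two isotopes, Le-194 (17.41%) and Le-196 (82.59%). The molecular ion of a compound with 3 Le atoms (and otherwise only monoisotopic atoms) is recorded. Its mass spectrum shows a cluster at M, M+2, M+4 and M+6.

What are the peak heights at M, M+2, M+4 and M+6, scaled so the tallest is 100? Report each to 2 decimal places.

0.94 : 13.33 : 63.24 : 100.00

Expanding (0.1741 + 0.8259)^3:
P(M) = 0.1741^3 = 0.005277
P(M+2) = 3 × 0.1741^2 × 0.8259^1 = 0.075101
P(M+4) = 3 × 0.1741^1 × 0.8259^2 = 0.356266
P(M+6) = 0.8259^3 = 0.563355
The M+6 peak is largest (0.563355); scaling to 100 gives 0.94 : 13.33 : 63.24 : 100.00.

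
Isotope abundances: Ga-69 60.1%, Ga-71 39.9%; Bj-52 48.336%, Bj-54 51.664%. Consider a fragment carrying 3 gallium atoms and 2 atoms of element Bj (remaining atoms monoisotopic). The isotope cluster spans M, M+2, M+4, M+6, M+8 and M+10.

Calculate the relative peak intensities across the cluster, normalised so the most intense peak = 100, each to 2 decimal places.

14.88 : 61.43 : 100.00 : 80.25 : 31.78 : 4.97

Gallium pattern (n=3): 0.2170818 : 0.4323576 : 0.2870394 : 0.0635212
Element Bj pattern (n=2): 0.23363689 : 0.49944622 : 0.26691689
Convolve the two distributions (both contribute in 2-u steps):
  M: 0.2170818×0.23363689 = 0.050718
  M+2: 0.2170818×0.49944622 + 0.4323576×0.23363689 = 0.209435
  M+4: 0.2170818×0.26691689 + 0.4323576×0.49944622 + 0.2870394×0.23363689 = 0.340945
  M+6: 0.4323576×0.26691689 + 0.2870394×0.49944622 + 0.0635212×0.23363689 = 0.273605
  M+8: 0.2870394×0.26691689 + 0.0635212×0.49944622 = 0.108341
  M+10: 0.0635212×0.26691689 = 0.016955
Scale to base peak (0.340945) = 100: 14.88 : 61.43 : 100.00 : 80.25 : 31.78 : 4.97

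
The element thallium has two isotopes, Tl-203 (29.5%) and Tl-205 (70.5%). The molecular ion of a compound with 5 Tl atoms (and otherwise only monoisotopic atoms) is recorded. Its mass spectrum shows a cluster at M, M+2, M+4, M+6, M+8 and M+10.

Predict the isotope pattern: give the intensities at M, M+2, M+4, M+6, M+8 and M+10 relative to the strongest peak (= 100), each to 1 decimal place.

0.6 : 7.3 : 35.0 : 83.7 : 100.0 : 47.8

The 5 Tl atoms are independent, so intensities follow the terms of (0.295 + 0.705)^5.
P(M) = 0.295^5 = 0.002234
P(M+2) = 5 × 0.295^4 × 0.705^1 = 0.026696
P(M+4) = 10 × 0.295^3 × 0.705^2 = 0.127598
P(M+6) = 10 × 0.295^2 × 0.705^3 = 0.304938
P(M+8) = 5 × 0.295^1 × 0.705^4 = 0.364375
P(M+10) = 0.705^5 = 0.174159
The M+8 peak is largest (0.364375); scaling to 100 gives 0.6 : 7.3 : 35.0 : 83.7 : 100.0 : 47.8.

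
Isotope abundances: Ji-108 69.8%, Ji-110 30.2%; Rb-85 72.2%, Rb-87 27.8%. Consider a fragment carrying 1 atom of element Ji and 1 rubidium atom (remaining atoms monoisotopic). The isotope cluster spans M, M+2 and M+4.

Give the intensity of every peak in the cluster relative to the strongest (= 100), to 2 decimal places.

Element Ji pattern (n=1): 0.6980 : 0.3020
Rubidium pattern (n=1): 0.7220 : 0.2780
Convolve the two distributions (both contribute in 2-u steps):
  M: 0.6980×0.7220 = 0.503956
  M+2: 0.6980×0.2780 + 0.3020×0.7220 = 0.412088
  M+4: 0.3020×0.2780 = 0.083956
Scale to base peak (0.503956) = 100: 100.00 : 81.77 : 16.66

100.00 : 81.77 : 16.66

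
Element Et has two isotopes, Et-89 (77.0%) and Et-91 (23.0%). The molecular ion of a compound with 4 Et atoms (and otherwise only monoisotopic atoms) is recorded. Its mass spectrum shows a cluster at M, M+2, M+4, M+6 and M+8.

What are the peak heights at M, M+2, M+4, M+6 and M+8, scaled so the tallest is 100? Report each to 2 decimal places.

83.70 : 100.00 : 44.81 : 8.92 : 0.67

The 4 Et atoms are independent, so intensities follow the terms of (0.770 + 0.230)^4.
P(M) = 0.770^4 = 0.351530
P(M+2) = 4 × 0.770^3 × 0.230^1 = 0.420010
P(M+4) = 6 × 0.770^2 × 0.230^2 = 0.188186
P(M+6) = 4 × 0.770^1 × 0.230^3 = 0.037474
P(M+8) = 0.230^4 = 0.002798
The M+2 peak is largest (0.420010); scaling to 100 gives 83.70 : 100.00 : 44.81 : 8.92 : 0.67.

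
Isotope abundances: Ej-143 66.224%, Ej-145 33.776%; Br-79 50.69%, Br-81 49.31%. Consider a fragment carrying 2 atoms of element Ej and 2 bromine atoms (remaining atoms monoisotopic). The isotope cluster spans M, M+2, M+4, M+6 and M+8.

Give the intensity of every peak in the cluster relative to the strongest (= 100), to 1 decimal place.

Element Ej pattern (n=2): 0.43856182 : 0.44735636 : 0.11408182
Bromine pattern (n=2): 0.25694761 : 0.49990478 : 0.24314761
Convolve the two distributions (both contribute in 2-u steps):
  M: 0.43856182×0.25694761 = 0.112687
  M+2: 0.43856182×0.49990478 + 0.44735636×0.25694761 = 0.334186
  M+4: 0.43856182×0.24314761 + 0.44735636×0.49990478 + 0.11408182×0.25694761 = 0.359584
  M+6: 0.44735636×0.24314761 + 0.11408182×0.49990478 = 0.165804
  M+8: 0.11408182×0.24314761 = 0.027739
Scale to base peak (0.359584) = 100: 31.3 : 92.9 : 100.0 : 46.1 : 7.7

31.3 : 92.9 : 100.0 : 46.1 : 7.7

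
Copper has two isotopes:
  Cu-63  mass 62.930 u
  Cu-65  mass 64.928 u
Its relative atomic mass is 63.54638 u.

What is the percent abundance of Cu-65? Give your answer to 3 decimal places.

Let x be the fractional abundance of Cu-63; then Cu-65 has abundance 1 − x.
62.930·x + 64.928·(1 − x) = 63.54638
(62.930 − 64.928)·x = 63.54638 − 64.928
x = -1.38162 / -1.998 = 0.69150 → 69.150% Cu-63, 30.850% Cu-65.

30.850%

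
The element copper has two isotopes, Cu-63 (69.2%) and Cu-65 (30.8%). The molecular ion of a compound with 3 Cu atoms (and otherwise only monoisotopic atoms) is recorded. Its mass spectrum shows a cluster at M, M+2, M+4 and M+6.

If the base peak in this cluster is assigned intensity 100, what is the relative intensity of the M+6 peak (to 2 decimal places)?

6.60

Term probabilities: M 0.3314, M+2 0.4425, M+4 0.1969, M+6 0.0292. Base peak = M+2.
P(M+2) = C(3,1) × 0.692^2 × 0.308^1 = 3 × 0.478864 × 0.3080 = 0.442470 (base)
P(M+6) = C(3,3) × 0.692^0 × 0.308^3 = 1 × 1.0000 × 0.02921811 = 0.029218
Relative intensity = 0.029218 / 0.442470 × 100 = 6.60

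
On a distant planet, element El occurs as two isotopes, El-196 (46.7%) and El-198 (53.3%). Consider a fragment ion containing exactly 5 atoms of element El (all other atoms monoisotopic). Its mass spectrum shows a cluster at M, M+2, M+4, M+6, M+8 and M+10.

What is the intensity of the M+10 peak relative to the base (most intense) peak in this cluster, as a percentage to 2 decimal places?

Binomial terms of (0.467 + 0.533)^5: M 0.0222, M+2 0.1268, M+4 0.2893, M+6 0.3302, M+8 0.1884, M+10 0.0430 → M+6 is the base peak.
P(M+6) = C(5,3) × 0.467^2 × 0.533^3 = 10 × 0.218089 × 0.15141944 = 0.330229 (base)
P(M+10) = C(5,5) × 0.467^0 × 0.533^5 = 1 × 1.0000 × 0.0430166 = 0.043017
Relative intensity = 0.043017 / 0.330229 × 100 = 13.03

13.03%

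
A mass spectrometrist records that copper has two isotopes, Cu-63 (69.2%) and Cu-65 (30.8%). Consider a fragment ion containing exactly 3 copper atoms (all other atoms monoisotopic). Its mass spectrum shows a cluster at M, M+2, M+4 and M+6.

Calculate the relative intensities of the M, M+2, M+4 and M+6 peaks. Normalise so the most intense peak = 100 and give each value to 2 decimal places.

74.89 : 100.00 : 44.51 : 6.60

Each Cu atom is independently Cu-63 (p = 0.692) or Cu-65 (q = 0.308); the cluster is the binomial expansion (p + q)^3.
P(M) = 0.692^3 = 0.331374
P(M+2) = 3 × 0.692^2 × 0.308^1 = 0.442470
P(M+4) = 3 × 0.692^1 × 0.308^2 = 0.196938
P(M+6) = 0.308^3 = 0.029218
The M+2 peak is largest (0.442470); scaling to 100 gives 74.89 : 100.00 : 44.51 : 6.60.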